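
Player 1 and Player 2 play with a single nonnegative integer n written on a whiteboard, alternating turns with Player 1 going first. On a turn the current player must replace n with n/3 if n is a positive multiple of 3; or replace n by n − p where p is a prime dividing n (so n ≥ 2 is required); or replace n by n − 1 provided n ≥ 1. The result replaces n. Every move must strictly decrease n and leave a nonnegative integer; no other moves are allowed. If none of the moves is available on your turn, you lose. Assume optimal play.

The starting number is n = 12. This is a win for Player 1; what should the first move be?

Build the W/L table. Terminal = L. A non-terminal position is W if it has a move to some L; otherwise it is L.
n=0: no move → L
n=1: can move to 0, which is L ⇒ W
n=2: can move to 0, which is L ⇒ W
n=3: can move to 0, which is L ⇒ W
n=4: moves to 2(W), 3(W); every one is W ⇒ L
n=5: can move to 0, which is L ⇒ W
n=6: can move to 4, which is L ⇒ W
n=7: can move to 0, which is L ⇒ W
n=8: moves to 6(W), 7(W); every one is W ⇒ L
n=9: can move to 8, which is L ⇒ W
n=10: can move to 8, which is L ⇒ W
n=11: can move to 0, which is L ⇒ W
n=12: can move to 4, which is L ⇒ W
From 12, the L positions reachable in one move are: 4.

Move to 4.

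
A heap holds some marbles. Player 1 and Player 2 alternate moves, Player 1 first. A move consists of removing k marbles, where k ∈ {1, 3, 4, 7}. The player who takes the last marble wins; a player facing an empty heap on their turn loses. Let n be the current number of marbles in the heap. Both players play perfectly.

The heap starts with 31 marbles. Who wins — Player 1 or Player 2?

Player 1 wins.

Positions with no move are L. A position that does have a move is losing for the player to move precisely when every available move leads to a winning position for the opponent. Fill in the labels:
n=0: no move → L
n=1: can move to 0, which is L ⇒ W
n=2: the only move is to 1(W), a W ⇒ L
n=3: can move to 2, which is L ⇒ W
n=4: can move to 0, which is L ⇒ W
n=5: can move to 2, which is L ⇒ W
n=6: can move to 2, which is L ⇒ W
n=7: can move to 0, which is L ⇒ W
n=8: moves to 7(W), 5(W), 4(W), 1(W); every one is W ⇒ L
n=9: can move to 8, which is L ⇒ W
n=10: moves to 9(W), 7(W), 6(W), 3(W); every one is W ⇒ L
n=11: can move to 10, which is L ⇒ W
n=12: can move to 8, which is L ⇒ W
n=13: can move to 10, which is L ⇒ W
n=14: can move to 10, which is L ⇒ W
n=15: can move to 8, which is L ⇒ W
n=16: moves to 15(W), 13(W), 12(W), 9(W); every one is W ⇒ L
n=17: can move to 16, which is L ⇒ W
n=18: moves to 17(W), 15(W), 14(W), 11(W); every one is W ⇒ L
n=19: can move to 18, which is L ⇒ W
n=20: can move to 16, which is L ⇒ W
n=21: can move to 18, which is L ⇒ W
n=22: can move to 18, which is L ⇒ W
n=23: can move to 16, which is L ⇒ W
n=24: moves to 23(W), 21(W), 20(W), 17(W); every one is W ⇒ L
n=25: can move to 24, which is L ⇒ W
n=26: moves to 25(W), 23(W), 22(W), 19(W); every one is W ⇒ L
n=27: can move to 26, which is L ⇒ W
n=28: can move to 24, which is L ⇒ W
n=29: can move to 26, which is L ⇒ W
n=30: can move to 26, which is L ⇒ W
n=31: can move to 24, which is L ⇒ W
From 31 Player 1 can remove 7, leaving 24, reaching an L position.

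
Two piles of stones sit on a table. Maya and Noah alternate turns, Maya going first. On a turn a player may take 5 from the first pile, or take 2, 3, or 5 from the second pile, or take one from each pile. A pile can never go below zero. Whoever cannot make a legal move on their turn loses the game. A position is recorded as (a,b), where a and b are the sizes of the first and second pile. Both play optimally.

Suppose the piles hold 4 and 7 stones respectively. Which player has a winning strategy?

Maya wins.

Label each position W (a win for the player to move) or L (a loss). A position with no legal move is L; any other position is W exactly when some move reaches an L, and L when every move reaches a W.
No move ever increases a pile, so every position that can arise here has a ≤ 4 and b ≤ 7; it is enough to label the cells with 0 ≤ a ≤ 4 and 0 ≤ b ≤ 7.
Every move lowers a or b (never raises either), so fill the grid row by row in increasing a, and left to right within a row: each cell's successors are then already labelled.
      b=0  b=1  b=2  b=3  b=4  b=5  b=6  b=7
a=0:    L    L    W    W    W    W    W    L
a=1:    L    W    W    W    L    W    W    W
a=2:    L    W    W    W    L    W    W    W
a=3:    L    W    W    W    L    W    W    W
a=4:    L    W    W    W    L    W    W    W
Cells with no legal move (terminal, hence L): (0,0), (0,1), (1,0), (2,0), (3,0), (4,0).
The remaining L cells, each justified by listing all of its moves:
(0,7): →(0,5)(W), (0,4)(W), (0,2)(W) — all W, so L
(1,4): →(1,2)(W), (1,1)(W), (0,3)(W) — all W, so L
(2,4): →(2,2)(W), (2,1)(W), (1,3)(W) — all W, so L
(3,4): →(3,2)(W), (3,1)(W), (2,3)(W) — all W, so L
(4,4): →(4,2)(W), (4,1)(W), (3,3)(W) — all W, so L
Every other cell has at least one move into one of the L cells above, so it is W.
The starting position (4,7) is W: Maya should move to (4,4), handing over an L position.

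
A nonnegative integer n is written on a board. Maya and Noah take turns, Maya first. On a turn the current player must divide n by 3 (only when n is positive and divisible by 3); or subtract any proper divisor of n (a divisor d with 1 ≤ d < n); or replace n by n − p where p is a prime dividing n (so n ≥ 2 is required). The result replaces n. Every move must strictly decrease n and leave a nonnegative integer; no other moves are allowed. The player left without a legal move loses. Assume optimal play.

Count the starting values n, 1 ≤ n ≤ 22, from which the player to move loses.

Work bottom-up. With no move the player to move loses. Otherwise the position is W if at least one move leads to an L position for the opponent, and L if every move leads to a W.
n=0: no move → L
n=1: no move → L
n=2: W (go to 0, an L position)
n=3: W (go to 0, an L position)
n=4: L (options 2(W), 3(W) are all W)
n=5: W (go to 0, an L position)
n=6: W (go to 4, an L position)
n=7: W (go to 0, an L position)
n=8: W (go to 4, an L position)
n=9: L (options 3(W), 6(W), 8(W) are all W)
n=10: W (go to 9, an L position)
n=11: W (go to 0, an L position)
n=12: W (go to 4, an L position)
n=13: W (go to 0, an L position)
n=14: L (options 7(W), 12(W), 13(W) are all W)
n=15: W (go to 14, an L position)
n=16: W (go to 14, an L position)
n=17: W (go to 0, an L position)
n=18: W (go to 9, an L position)
n=19: W (go to 0, an L position)
n=20: L (options 10(W), 15(W), 16(W), 18(W), 19(W) are all W)
n=21: W (go to 14, an L position)
n=22: W (go to 20, an L position)
L entries with 1 ≤ n ≤ 22 (n=0 is outside the asked range and is not counted): n = 1, 4, 9, 14, 20; that makes 5.

5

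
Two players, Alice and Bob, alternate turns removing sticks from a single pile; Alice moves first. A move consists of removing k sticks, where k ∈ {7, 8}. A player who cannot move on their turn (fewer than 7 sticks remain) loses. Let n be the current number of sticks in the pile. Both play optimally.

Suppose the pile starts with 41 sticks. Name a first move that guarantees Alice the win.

Remove 7, leaving 34.

Compute win/loss labels from the base case upward. A position with no move is L. Any other position is W if it can reach an L in one move, else L.
n=0: no move → L
n=1: no move → L
n=2: no move → L
n=3: no move → L
n=4: no move → L
n=5: no move → L
n=6: no move → L
n=7: →0(L), so W
n=8: →1(L), so W
n=9: →2(L), so W
n=10: →3(L), so W
n=11: →4(L), so W
n=12: →5(L), so W
n=13: →6(L), so W
n=14: →6(L), so W
n=15: →8(W), 7(W) — all W, so L
n=16: →9(W), 8(W) — all W, so L
n=17: →10(W), 9(W) — all W, so L
n=18: →11(W), 10(W) — all W, so L
n=19: →12(W), 11(W) — all W, so L
n=20: →13(W), 12(W) — all W, so L
n=21: →14(W), 13(W) — all W, so L
n=22: →15(L), so W
n=23: →16(L), so W
n=24: →17(L), so W
n=25: →18(L), so W
n=26: →19(L), so W
n=27: →20(L), so W
n=28: →21(L), so W
n=29: →21(L), so W
n=30: →23(W), 22(W) — all W, so L
n=31: →24(W), 23(W) — all W, so L
n=32: →25(W), 24(W) — all W, so L
n=33: →26(W), 25(W) — all W, so L
n=34: →27(W), 26(W) — all W, so L
n=35: →28(W), 27(W) — all W, so L
n=36: →29(W), 28(W) — all W, so L
n=37: →30(L), so W
n=38: →31(L), so W
n=39: →32(L), so W
n=40: →33(L), so W
n=41: →34(L), so W
From 41, the L positions reachable in one move are: 34, 33. Any move reaching one of these is winning.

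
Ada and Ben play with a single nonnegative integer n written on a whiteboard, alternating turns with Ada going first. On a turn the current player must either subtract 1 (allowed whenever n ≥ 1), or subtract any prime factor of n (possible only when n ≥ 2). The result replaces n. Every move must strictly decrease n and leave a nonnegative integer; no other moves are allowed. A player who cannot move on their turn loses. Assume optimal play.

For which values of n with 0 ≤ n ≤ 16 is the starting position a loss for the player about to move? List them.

0, 4, 8, 12, 16

Compute win/loss labels from the base case upward. A position with no move is L. Any other position is W if it can reach an L in one move, else L.
n=0: no move → L
n=1: can move to 0, which is L ⇒ W
n=2: can move to 0, which is L ⇒ W
n=3: can move to 0, which is L ⇒ W
n=4: moves to 2(W), 3(W); every one is W ⇒ L
n=5: can move to 0, which is L ⇒ W
n=6: can move to 4, which is L ⇒ W
n=7: can move to 0, which is L ⇒ W
n=8: moves to 6(W), 7(W); every one is W ⇒ L
n=9: can move to 8, which is L ⇒ W
n=10: can move to 8, which is L ⇒ W
n=11: can move to 0, which is L ⇒ W
n=12: moves to 9(W), 10(W), 11(W); every one is W ⇒ L
n=13: can move to 0, which is L ⇒ W
n=14: can move to 12, which is L ⇒ W
n=15: can move to 12, which is L ⇒ W
n=16: moves to 14(W), 15(W); every one is W ⇒ L
Reading off the rows marked L gives the requested list; there are 5 such values of n.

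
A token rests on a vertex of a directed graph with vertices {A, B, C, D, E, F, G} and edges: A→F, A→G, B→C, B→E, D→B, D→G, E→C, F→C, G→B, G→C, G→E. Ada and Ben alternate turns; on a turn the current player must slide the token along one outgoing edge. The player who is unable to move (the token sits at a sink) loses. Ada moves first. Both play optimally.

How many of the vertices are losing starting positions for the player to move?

Label each position W (a win for the player to move) or L (a loss). A position with no legal move is L; any other position is W exactly when some move reaches an L, and L when every move reaches a W.
Every edge goes from a vertex to one that appears earlier in the order C, E, B, G, F, A, D, so processing vertices in that order labels each vertex after all of its successors.
C: no outgoing edge → L
E: →C(L), so W
B: →C(L), so W
G: →C(L), so W
F: →C(L), so W
A: →F(W), G(W) — all W, so L
D: →G(W), B(W) — all W, so L
The L vertices are A, C, D; that is 3 in all.

3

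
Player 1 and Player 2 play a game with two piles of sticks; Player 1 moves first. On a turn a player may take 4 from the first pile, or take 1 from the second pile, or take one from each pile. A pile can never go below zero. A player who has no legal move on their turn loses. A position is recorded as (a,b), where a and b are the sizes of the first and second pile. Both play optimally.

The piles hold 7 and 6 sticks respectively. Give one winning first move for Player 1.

Move to (3,6).

Positions with no move are L. A position that does have a move is losing for the player to move precisely when every available move leads to a winning position for the opponent. Fill in the labels:
No move ever increases a pile, so every position that can arise here has a ≤ 7 and b ≤ 6; it is enough to label the cells with 0 ≤ a ≤ 7 and 0 ≤ b ≤ 6.
Every move lowers a or b (never raises either), so fill the grid row by row in increasing a, and left to right within a row: each cell's successors are then already labelled.
      b=0  b=1  b=2  b=3  b=4  b=5  b=6
a=0:    L    W    L    W    L    W    L
a=1:    L    W    L    W    L    W    L
a=2:    L    W    L    W    L    W    L
a=3:    L    W    L    W    L    W    L
a=4:    W    W    W    W    W    W    W
a=5:    W    L    W    L    W    L    W
a=6:    W    L    W    L    W    L    W
a=7:    W    L    W    L    W    L    W
Cells with no legal move (terminal, hence L): (0,0), (1,0), (2,0), (3,0).
The remaining L cells, each justified by listing all of its moves:
(0,2): only reaches (0,1)(W), which is W → L
(0,4): only reaches (0,3)(W), which is W → L
(0,6): only reaches (0,5)(W), which is W → L
(1,2): only reaches (1,1)(W), (0,1)(W), all W → L
(1,4): only reaches (1,3)(W), (0,3)(W), all W → L
(1,6): only reaches (1,5)(W), (0,5)(W), all W → L
(2,2): only reaches (2,1)(W), (1,1)(W), all W → L
(2,4): only reaches (2,3)(W), (1,3)(W), all W → L
(2,6): only reaches (2,5)(W), (1,5)(W), all W → L
(3,2): only reaches (3,1)(W), (2,1)(W), all W → L
(3,4): only reaches (3,3)(W), (2,3)(W), all W → L
(3,6): only reaches (3,5)(W), (2,5)(W), all W → L
(5,1): only reaches (1,1)(W), (5,0)(W), (4,0)(W), all W → L
(5,3): only reaches (1,3)(W), (5,2)(W), (4,2)(W), all W → L
(5,5): only reaches (1,5)(W), (5,4)(W), (4,4)(W), all W → L
(6,1): only reaches (2,1)(W), (6,0)(W), (5,0)(W), all W → L
(6,3): only reaches (2,3)(W), (6,2)(W), (5,2)(W), all W → L
(6,5): only reaches (2,5)(W), (6,4)(W), (5,4)(W), all W → L
(7,1): only reaches (3,1)(W), (7,0)(W), (6,0)(W), all W → L
(7,3): only reaches (3,3)(W), (7,2)(W), (6,2)(W), all W → L
(7,5): only reaches (3,5)(W), (7,4)(W), (6,4)(W), all W → L
Every other cell has at least one move into one of the L cells above, so it is W.
From (7,6), the L positions reachable in one move are: (3,6), (7,5), (6,5). Any move reaching one of these is winning.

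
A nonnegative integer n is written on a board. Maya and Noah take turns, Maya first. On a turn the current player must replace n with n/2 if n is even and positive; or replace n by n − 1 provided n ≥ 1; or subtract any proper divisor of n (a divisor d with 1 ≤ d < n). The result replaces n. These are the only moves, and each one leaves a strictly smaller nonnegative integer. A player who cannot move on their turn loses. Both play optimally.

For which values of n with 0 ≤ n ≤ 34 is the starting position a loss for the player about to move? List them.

Build the W/L table. Terminal = L. A non-terminal position is W if it has a move to some L; otherwise it is L.
n=0: no move → L
n=1: →0(L), so W
n=2: →1(W) only, which is W, so L
n=3: →2(L), so W
n=4: →2(L), so W
n=5: →4(W) only, which is W, so L
n=6: →5(L), so W
n=7: →6(W) only, which is W, so L
n=8: →7(L), so W
n=9: →6(W), 8(W) — all W, so L
n=10: →5(L), so W
n=11: →10(W) only, which is W, so L
n=12: →9(L), so W
n=13: →12(W) only, which is W, so L
n=14: →7(L), so W
n=15: →10(W), 12(W), 14(W) — all W, so L
n=16: →15(L), so W
n=17: →16(W) only, which is W, so L
n=18: →9(L), so W
n=19: →18(W) only, which is W, so L
n=20: →15(L), so W
n=21: →14(W), 18(W), 20(W) — all W, so L
n=22: →11(L), so W
n=23: →22(W) only, which is W, so L
n=24: →21(L), so W
n=25: →20(W), 24(W) — all W, so L
n=26: →13(L), so W
n=27: →18(W), 24(W), 26(W) — all W, so L
n=28: →21(L), so W
n=29: →28(W) only, which is W, so L
n=30: →15(L), so W
n=31: →30(W) only, which is W, so L
n=32: →31(L), so W
n=33: →22(W), 30(W), 32(W) — all W, so L
n=34: →17(L), so W
The losing starting values of n are exactly the entries labelled L in this table (17 of them).

0, 2, 5, 7, 9, 11, 13, 15, 17, 19, 21, 23, 25, 27, 29, 31, 33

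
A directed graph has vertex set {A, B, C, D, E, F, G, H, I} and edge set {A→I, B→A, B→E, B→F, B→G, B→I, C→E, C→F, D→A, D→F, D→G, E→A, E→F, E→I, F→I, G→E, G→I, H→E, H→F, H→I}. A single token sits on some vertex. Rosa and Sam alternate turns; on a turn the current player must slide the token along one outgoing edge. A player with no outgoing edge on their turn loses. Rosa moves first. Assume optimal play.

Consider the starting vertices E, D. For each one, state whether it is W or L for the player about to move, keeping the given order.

E: W, D: L

Classify positions by backward induction: terminal positions (no move available) are L. From any other position, the mover wins iff some move reaches an L.
Every edge goes from a vertex to one that appears earlier in the order I, F, A, E, G, B, H, C, D, so processing vertices in that order labels each vertex after all of its successors.
I: no outgoing edge → L
F: can move to I, which is L ⇒ W
A: can move to I, which is L ⇒ W
E: can move to I, which is L ⇒ W
G: can move to I, which is L ⇒ W
B: can move to I, which is L ⇒ W
H: can move to I, which is L ⇒ W
C: moves to E(W), F(W); every one is W ⇒ L
D: moves to G(W), A(W), F(W); every one is W ⇒ L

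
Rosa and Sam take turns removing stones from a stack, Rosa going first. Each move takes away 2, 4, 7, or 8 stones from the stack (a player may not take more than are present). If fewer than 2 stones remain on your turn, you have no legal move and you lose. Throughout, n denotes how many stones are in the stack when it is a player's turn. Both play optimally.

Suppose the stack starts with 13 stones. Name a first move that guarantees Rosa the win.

Remove 2, leaving 11.

Work bottom-up. With no move the player to move loses. Otherwise the position is W if at least one move leads to an L position for the opponent, and L if every move leads to a W.
n=0: no move → L
n=1: no move → L
n=2: W (go to 0, an L position)
n=3: W (go to 1, an L position)
n=4: W (go to 0, an L position)
n=5: W (go to 1, an L position)
n=6: L (options 4(W), 2(W) are all W)
n=7: W (go to 0, an L position)
n=8: W (go to 6, an L position)
n=9: W (go to 1, an L position)
n=10: W (go to 6, an L position)
n=11: L (options 9(W), 7(W), 4(W), 3(W) are all W)
n=12: L (options 10(W), 8(W), 5(W), 4(W) are all W)
n=13: W (go to 11, an L position)
From 13, the L positions reachable in one move are: 11, 6. Any move reaching one of these is winning.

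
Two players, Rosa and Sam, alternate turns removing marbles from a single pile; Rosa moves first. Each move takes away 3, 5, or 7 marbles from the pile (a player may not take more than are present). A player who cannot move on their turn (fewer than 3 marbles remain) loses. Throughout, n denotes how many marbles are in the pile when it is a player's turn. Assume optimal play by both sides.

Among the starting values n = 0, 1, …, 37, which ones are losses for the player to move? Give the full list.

Use the standard recursion: the mover loses at a terminal position; elsewhere, the mover wins exactly when some move hands the opponent an L position.
n=0: no move → L
n=1: no move → L
n=2: no move → L
n=3: reaches L-position 0 → W
n=4: reaches L-position 1 → W
n=5: reaches L-position 2 → W
n=6: reaches L-position 1 → W
n=7: reaches L-position 2 → W
n=8: reaches L-position 1 → W
n=9: reaches L-position 2 → W
n=10: only reaches 7(W), 5(W), 3(W), all W → L
n=11: only reaches 8(W), 6(W), 4(W), all W → L
n=12: only reaches 9(W), 7(W), 5(W), all W → L
n=13: reaches L-position 10 → W
n=14: reaches L-position 11 → W
n=15: reaches L-position 12 → W
n=16: reaches L-position 11 → W
n=17: reaches L-position 12 → W
n=18: reaches L-position 11 → W
n=19: reaches L-position 12 → W
n=20: only reaches 17(W), 15(W), 13(W), all W → L
n=21: only reaches 18(W), 16(W), 14(W), all W → L
n=22: only reaches 19(W), 17(W), 15(W), all W → L
n=23: reaches L-position 20 → W
n=24: reaches L-position 21 → W
n=25: reaches L-position 22 → W
n=26: reaches L-position 21 → W
n=27: reaches L-position 22 → W
n=28: reaches L-position 21 → W
n=29: reaches L-position 22 → W
n=30: only reaches 27(W), 25(W), 23(W), all W → L
n=31: only reaches 28(W), 26(W), 24(W), all W → L
n=32: only reaches 29(W), 27(W), 25(W), all W → L
n=33: reaches L-position 30 → W
n=34: reaches L-position 31 → W
n=35: reaches L-position 32 → W
n=36: reaches L-position 31 → W
n=37: reaches L-position 32 → W
Reading off the rows marked L gives the requested list; there are 12 such values of n.

0, 1, 2, 10, 11, 12, 20, 21, 22, 30, 31, 32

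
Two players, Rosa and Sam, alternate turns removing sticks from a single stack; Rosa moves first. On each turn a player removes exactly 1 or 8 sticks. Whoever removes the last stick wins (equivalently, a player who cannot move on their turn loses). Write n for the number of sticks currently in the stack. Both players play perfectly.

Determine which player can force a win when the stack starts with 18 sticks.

Sam wins.

Classify positions by backward induction: terminal positions (no move available) are L. From any other position, the mover wins iff some move reaches an L.
n=0: no move → L
n=1: →0(L), so W
n=2: →1(W) only, which is W, so L
n=3: →2(L), so W
n=4: →3(W) only, which is W, so L
n=5: →4(L), so W
n=6: →5(W) only, which is W, so L
n=7: →6(L), so W
n=8: →0(L), so W
n=9: →8(W), 1(W) — all W, so L
n=10: →9(L), so W
n=11: →10(W), 3(W) — all W, so L
n=12: →11(L), so W
n=13: →12(W), 5(W) — all W, so L
n=14: →13(L), so W
n=15: →14(W), 7(W) — all W, so L
n=16: →15(L), so W
n=17: →9(L), so W
n=18: →17(W), 10(W) — all W, so L
Every move from 18 reaches a W position, so the mover loses.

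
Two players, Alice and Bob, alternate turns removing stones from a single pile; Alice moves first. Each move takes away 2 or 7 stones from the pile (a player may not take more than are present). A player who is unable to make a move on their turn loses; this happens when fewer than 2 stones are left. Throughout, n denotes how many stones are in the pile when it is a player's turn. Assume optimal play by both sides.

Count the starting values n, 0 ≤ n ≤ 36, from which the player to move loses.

17

Build the W/L table. Terminal = L. A non-terminal position is W if it has a move to some L; otherwise it is L.
n=0: no move → L
n=1: no move → L
n=2: W (go to 0, an L position)
n=3: W (go to 1, an L position)
n=4: L (sole option 2(W) is W)
n=5: L (sole option 3(W) is W)
n=6: W (go to 4, an L position)
n=7: W (go to 5, an L position)
n=8: W (go to 1, an L position)
n=9: L (options 7(W), 2(W) are all W)
n=10: L (options 8(W), 3(W) are all W)
n=11: W (go to 9, an L position)
n=12: W (go to 10, an L position)
n=13: L (options 11(W), 6(W) are all W)
n=14: L (options 12(W), 7(W) are all W)
n=15: W (go to 13, an L position)
n=16: W (go to 14, an L position)
n=17: W (go to 10, an L position)
n=18: L (options 16(W), 11(W) are all W)
n=19: L (options 17(W), 12(W) are all W)
n=20: W (go to 18, an L position)
n=21: W (go to 19, an L position)
n=22: L (options 20(W), 15(W) are all W)
n=23: L (options 21(W), 16(W) are all W)
n=24: W (go to 22, an L position)
n=25: W (go to 23, an L position)
n=26: W (go to 19, an L position)
n=27: L (options 25(W), 20(W) are all W)
n=28: L (options 26(W), 21(W) are all W)
n=29: W (go to 27, an L position)
n=30: W (go to 28, an L position)
n=31: L (options 29(W), 24(W) are all W)
n=32: L (options 30(W), 25(W) are all W)
n=33: W (go to 31, an L position)
n=34: W (go to 32, an L position)
n=35: W (go to 28, an L position)
n=36: L (options 34(W), 29(W) are all W)
L entries with 0 ≤ n ≤ 36: n = 0, 1, 4, 5, 9, 10, 13, 14, 18, 19, 22, 23, 27, 28, 31, 32, 36; that makes 17.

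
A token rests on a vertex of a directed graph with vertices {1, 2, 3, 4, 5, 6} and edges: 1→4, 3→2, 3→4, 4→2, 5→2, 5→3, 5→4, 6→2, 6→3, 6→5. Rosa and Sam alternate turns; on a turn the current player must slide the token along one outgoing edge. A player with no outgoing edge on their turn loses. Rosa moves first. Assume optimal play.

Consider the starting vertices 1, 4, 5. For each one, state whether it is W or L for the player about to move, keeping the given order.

1: L, 4: W, 5: W

Build the W/L table. Terminal = L. A non-terminal position is W if it has a move to some L; otherwise it is L.
Every edge goes from a vertex to one that appears earlier in the order 2, 4, 3, 5, 6, 1, so processing vertices in that order labels each vertex after all of its successors.
2: no outgoing edge → L
4: W (go to 2, an L position)
3: W (go to 2, an L position)
5: W (go to 2, an L position)
6: W (go to 2, an L position)
1: L (sole option 4(W) is W)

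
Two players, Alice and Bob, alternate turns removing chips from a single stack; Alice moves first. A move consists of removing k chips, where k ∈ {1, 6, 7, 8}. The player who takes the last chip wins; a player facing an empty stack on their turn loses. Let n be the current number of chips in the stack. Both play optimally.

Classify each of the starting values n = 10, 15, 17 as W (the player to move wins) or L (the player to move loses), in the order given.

10: W, 15: L, 17: L

Compute win/loss labels from the base case upward. A position with no move is L. Any other position is W if it can reach an L in one move, else L.
n=0: no move → L
n=1: reaches L-position 0 → W
n=2: only reaches 1(W), which is W → L
n=3: reaches L-position 2 → W
n=4: only reaches 3(W), which is W → L
n=5: reaches L-position 4 → W
n=6: reaches L-position 0 → W
n=7: reaches L-position 0 → W
n=8: reaches L-position 2 → W
n=9: reaches L-position 2 → W
n=10: reaches L-position 4 → W
n=11: reaches L-position 4 → W
n=12: reaches L-position 4 → W
n=13: only reaches 12(W), 7(W), 6(W), 5(W), all W → L
n=14: reaches L-position 13 → W
n=15: only reaches 14(W), 9(W), 8(W), 7(W), all W → L
n=16: reaches L-position 15 → W
n=17: only reaches 16(W), 11(W), 10(W), 9(W), all W → L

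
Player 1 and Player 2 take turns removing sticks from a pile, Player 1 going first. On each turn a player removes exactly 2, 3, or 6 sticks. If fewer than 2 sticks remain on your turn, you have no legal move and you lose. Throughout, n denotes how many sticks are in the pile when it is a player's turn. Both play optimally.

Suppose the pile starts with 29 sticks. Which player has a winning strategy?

Build the W/L table. Terminal = L. A non-terminal position is W if it has a move to some L; otherwise it is L.
n=0: no move → L
n=1: no move → L
n=2: reaches L-position 0 → W
n=3: reaches L-position 1 → W
n=4: reaches L-position 1 → W
n=5: only reaches 3(W), 2(W), all W → L
n=6: reaches L-position 0 → W
n=7: reaches L-position 5 → W
n=8: reaches L-position 5 → W
n=9: only reaches 7(W), 6(W), 3(W), all W → L
n=10: only reaches 8(W), 7(W), 4(W), all W → L
n=11: reaches L-position 9 → W
n=12: reaches L-position 10 → W
n=13: reaches L-position 10 → W
n=14: only reaches 12(W), 11(W), 8(W), all W → L
n=15: reaches L-position 9 → W
n=16: reaches L-position 14 → W
n=17: reaches L-position 14 → W
n=18: only reaches 16(W), 15(W), 12(W), all W → L
n=19: only reaches 17(W), 16(W), 13(W), all W → L
n=20: reaches L-position 18 → W
n=21: reaches L-position 19 → W
n=22: reaches L-position 19 → W
n=23: only reaches 21(W), 20(W), 17(W), all W → L
n=24: reaches L-position 18 → W
n=25: reaches L-position 23 → W
n=26: reaches L-position 23 → W
n=27: only reaches 25(W), 24(W), 21(W), all W → L
n=28: only reaches 26(W), 25(W), 22(W), all W → L
n=29: reaches L-position 27 → W
From 29 Player 1 can remove 2, leaving 27, reaching an L position.

Player 1 wins.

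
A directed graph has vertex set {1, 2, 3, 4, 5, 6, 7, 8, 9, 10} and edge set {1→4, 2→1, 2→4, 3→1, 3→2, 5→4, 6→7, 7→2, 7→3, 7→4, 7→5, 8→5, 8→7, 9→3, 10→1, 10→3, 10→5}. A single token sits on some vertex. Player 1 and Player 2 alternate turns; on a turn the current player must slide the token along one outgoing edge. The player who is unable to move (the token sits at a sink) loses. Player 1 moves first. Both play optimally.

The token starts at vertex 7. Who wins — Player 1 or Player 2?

Compute win/loss labels from the base case upward. A position with no move is L. Any other position is W if it can reach an L in one move, else L.
Every edge goes from a vertex to one that appears earlier in the order 4, 1, 5, 2, 3, 7, 6, 10, 8, 9, so processing vertices in that order labels each vertex after all of its successors.
4: no outgoing edge → L
1: can move to 4, which is L ⇒ W
5: can move to 4, which is L ⇒ W
2: can move to 4, which is L ⇒ W
3: moves to 2(W), 1(W); every one is W ⇒ L
7: can move to 3, which is L ⇒ W
6: the only move is to 7(W), a W ⇒ L
10: can move to 3, which is L ⇒ W
8: moves to 7(W), 5(W); every one is W ⇒ L
9: can move to 3, which is L ⇒ W
The starting position 7 is W: Player 1 should move to 3, handing over an L position.

Player 1 wins.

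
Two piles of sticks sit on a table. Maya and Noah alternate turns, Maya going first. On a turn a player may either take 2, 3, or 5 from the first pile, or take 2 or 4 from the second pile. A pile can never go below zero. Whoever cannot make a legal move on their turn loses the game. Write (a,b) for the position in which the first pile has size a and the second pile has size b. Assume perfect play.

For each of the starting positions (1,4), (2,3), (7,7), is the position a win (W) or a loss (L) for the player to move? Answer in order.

(1,4): W, (2,3): L, (7,7): L

Work bottom-up. With no move the player to move loses. Otherwise the position is W if at least one move leads to an L position for the opponent, and L if every move leads to a W.
No move ever increases a pile, so every position that can arise here has a ≤ 7 and b ≤ 7; it is enough to label the cells with 0 ≤ a ≤ 7 and 0 ≤ b ≤ 7.
Every move lowers a or b (never raises either), so fill the grid row by row in increasing a, and left to right within a row: each cell's successors are then already labelled.
      b=0  b=1  b=2  b=3  b=4  b=5  b=6  b=7
a=0:    L    L    W    W    W    W    L    L
a=1:    L    L    W    W    W    W    L    L
a=2:    W    W    L    L    W    W    W    W
a=3:    W    W    L    L    W    W    W    W
a=4:    W    W    W    W    L    L    W    W
a=5:    W    W    W    W    L    L    W    W
a=6:    W    W    W    W    W    W    W    W
a=7:    L    L    W    W    W    W    L    L
Cells with no legal move (terminal, hence L): (0,0), (0,1), (1,0), (1,1).
The remaining L cells, each justified by listing all of its moves:
(0,6): L (options (0,4)(W), (0,2)(W) are all W)
(0,7): L (options (0,5)(W), (0,3)(W) are all W)
(1,6): L (options (1,4)(W), (1,2)(W) are all W)
(1,7): L (options (1,5)(W), (1,3)(W) are all W)
(2,2): L (options (0,2)(W), (2,0)(W) are all W)
(2,3): L (options (0,3)(W), (2,1)(W) are all W)
(3,2): L (options (1,2)(W), (0,2)(W), (3,0)(W) are all W)
(3,3): L (options (1,3)(W), (0,3)(W), (3,1)(W) are all W)
(4,4): L (options (2,4)(W), (1,4)(W), (4,2)(W), (4,0)(W) are all W)
(4,5): L (options (2,5)(W), (1,5)(W), (4,3)(W), (4,1)(W) are all W)
(5,4): L (options (3,4)(W), (2,4)(W), (0,4)(W), (5,2)(W), (5,0)(W) are all W)
(5,5): L (options (3,5)(W), (2,5)(W), (0,5)(W), (5,3)(W), (5,1)(W) are all W)
(7,0): L (options (5,0)(W), (4,0)(W), (2,0)(W) are all W)
(7,1): L (options (5,1)(W), (4,1)(W), (2,1)(W) are all W)
(7,6): L (options (5,6)(W), (4,6)(W), (2,6)(W), (7,4)(W), (7,2)(W) are all W)
(7,7): L (options (5,7)(W), (4,7)(W), (2,7)(W), (7,5)(W), (7,3)(W) are all W)
Every other cell has at least one move into one of the L cells above, so it is W.
(1,4): the move to (1,0) reaches an L cell, so W
(2,3): one of the L cells justified above, so L
(7,7): one of the L cells justified above, so L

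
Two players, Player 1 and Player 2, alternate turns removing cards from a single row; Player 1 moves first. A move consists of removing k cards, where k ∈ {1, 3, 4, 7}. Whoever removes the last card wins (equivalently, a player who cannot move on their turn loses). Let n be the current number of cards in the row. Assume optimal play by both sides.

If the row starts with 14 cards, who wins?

Label each position W (a win for the player to move) or L (a loss). A position with no legal move is L; any other position is W exactly when some move reaches an L, and L when every move reaches a W.
n=0: no move → L
n=1: reaches L-position 0 → W
n=2: only reaches 1(W), which is W → L
n=3: reaches L-position 2 → W
n=4: reaches L-position 0 → W
n=5: reaches L-position 2 → W
n=6: reaches L-position 2 → W
n=7: reaches L-position 0 → W
n=8: only reaches 7(W), 5(W), 4(W), 1(W), all W → L
n=9: reaches L-position 8 → W
n=10: only reaches 9(W), 7(W), 6(W), 3(W), all W → L
n=11: reaches L-position 10 → W
n=12: reaches L-position 8 → W
n=13: reaches L-position 10 → W
n=14: reaches L-position 10 → W
The starting position 14 is W: Player 1 should remove 4, leaving 10, handing over an L position.

Player 1 wins.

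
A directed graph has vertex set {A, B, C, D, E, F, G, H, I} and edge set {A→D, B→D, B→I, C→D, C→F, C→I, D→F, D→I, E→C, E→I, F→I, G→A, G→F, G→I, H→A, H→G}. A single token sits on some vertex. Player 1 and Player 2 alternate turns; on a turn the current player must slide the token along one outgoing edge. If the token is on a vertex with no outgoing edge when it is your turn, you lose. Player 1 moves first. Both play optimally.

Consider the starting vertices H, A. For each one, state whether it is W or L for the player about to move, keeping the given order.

Use the standard recursion: the mover loses at a terminal position; elsewhere, the mover wins exactly when some move hands the opponent an L position.
Every edge goes from a vertex to one that appears earlier in the order I, F, D, A, C, B, E, G, H, so processing vertices in that order labels each vertex after all of its successors.
I: no outgoing edge → L
F: can move to I, which is L ⇒ W
D: can move to I, which is L ⇒ W
A: the only move is to D(W), a W ⇒ L
C: can move to I, which is L ⇒ W
B: can move to I, which is L ⇒ W
E: can move to I, which is L ⇒ W
G: can move to A, which is L ⇒ W
H: can move to A, which is L ⇒ W

H: W, A: L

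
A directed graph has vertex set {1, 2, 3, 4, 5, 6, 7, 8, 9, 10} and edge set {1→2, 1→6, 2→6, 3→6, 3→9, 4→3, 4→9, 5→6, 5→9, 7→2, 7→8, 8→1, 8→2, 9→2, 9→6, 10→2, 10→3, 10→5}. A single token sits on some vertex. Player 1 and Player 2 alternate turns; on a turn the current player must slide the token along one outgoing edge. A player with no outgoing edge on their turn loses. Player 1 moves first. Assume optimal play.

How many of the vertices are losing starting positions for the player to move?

Build the W/L table. Terminal = L. A non-terminal position is W if it has a move to some L; otherwise it is L.
Every edge goes from a vertex to one that appears earlier in the order 6, 2, 9, 1, 5, 3, 10, 8, 7, 4, so processing vertices in that order labels each vertex after all of its successors.
6: no outgoing edge → L
2: W (go to 6, an L position)
9: W (go to 6, an L position)
1: W (go to 6, an L position)
5: W (go to 6, an L position)
3: W (go to 6, an L position)
10: L (options 3(W), 5(W), 2(W) are all W)
8: L (options 1(W), 2(W) are all W)
7: W (go to 8, an L position)
4: L (options 3(W), 9(W) are all W)
The L vertices are 4, 6, 8, 10; that is 4 in all.

4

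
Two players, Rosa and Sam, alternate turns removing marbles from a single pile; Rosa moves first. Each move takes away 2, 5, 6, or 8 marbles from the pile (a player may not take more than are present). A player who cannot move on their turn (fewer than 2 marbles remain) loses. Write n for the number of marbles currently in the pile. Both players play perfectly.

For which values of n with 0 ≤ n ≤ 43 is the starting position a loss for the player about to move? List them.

0, 1, 4, 11, 14, 15, 18, 25, 28, 29, 32, 39, 42, 43

Classify positions by backward induction: terminal positions (no move available) are L. From any other position, the mover wins iff some move reaches an L.
n=0: no move → L
n=1: no move → L
n=2: →0(L), so W
n=3: →1(L), so W
n=4: →2(W) only, which is W, so L
n=5: →0(L), so W
n=6: →4(L), so W
n=7: →1(L), so W
n=8: →0(L), so W
n=9: →4(L), so W
n=10: →4(L), so W
n=11: →9(W), 6(W), 5(W), 3(W) — all W, so L
n=12: →4(L), so W
n=13: →11(L), so W
n=14: →12(W), 9(W), 8(W), 6(W) — all W, so L
n=15: →13(W), 10(W), 9(W), 7(W) — all W, so L
n=16: →14(L), so W
n=17: →15(L), so W
n=18: →16(W), 13(W), 12(W), 10(W) — all W, so L
n=19: →14(L), so W
n=20: →18(L), so W
n=21: →15(L), so W
n=22: →14(L), so W
n=23: →18(L), so W
n=24: →18(L), so W
n=25: →23(W), 20(W), 19(W), 17(W) — all W, so L
n=26: →18(L), so W
n=27: →25(L), so W
n=28: →26(W), 23(W), 22(W), 20(W) — all W, so L
n=29: →27(W), 24(W), 23(W), 21(W) — all W, so L
n=30: →28(L), so W
n=31: →29(L), so W
n=32: →30(W), 27(W), 26(W), 24(W) — all W, so L
n=33: →28(L), so W
n=34: →32(L), so W
n=35: →29(L), so W
n=36: →28(L), so W
n=37: →32(L), so W
n=38: →32(L), so W
n=39: →37(W), 34(W), 33(W), 31(W) — all W, so L
n=40: →32(L), so W
n=41: →39(L), so W
n=42: →40(W), 37(W), 36(W), 34(W) — all W, so L
n=43: →41(W), 38(W), 37(W), 35(W) — all W, so L
Reading off the rows marked L gives the requested list; there are 14 such values of n.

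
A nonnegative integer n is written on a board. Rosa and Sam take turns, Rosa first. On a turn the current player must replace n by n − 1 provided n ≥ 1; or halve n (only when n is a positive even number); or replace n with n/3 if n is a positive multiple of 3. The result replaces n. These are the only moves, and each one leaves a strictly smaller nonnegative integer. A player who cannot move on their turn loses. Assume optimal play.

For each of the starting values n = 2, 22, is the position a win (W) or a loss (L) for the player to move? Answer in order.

2: L, 22: W

Compute win/loss labels from the base case upward. A position with no move is L. Any other position is W if it can reach an L in one move, else L.
n=0: no move → L
n=1: reaches L-position 0 → W
n=2: only reaches 1(W), which is W → L
n=3: reaches L-position 2 → W
n=4: reaches L-position 2 → W
n=5: only reaches 4(W), which is W → L
n=6: reaches L-position 2 → W
n=7: only reaches 6(W), which is W → L
n=8: reaches L-position 7 → W
n=9: only reaches 3(W), 8(W), all W → L
n=10: reaches L-position 5 → W
n=11: only reaches 10(W), which is W → L
n=12: reaches L-position 11 → W
n=13: only reaches 12(W), which is W → L
n=14: reaches L-position 7 → W
n=15: reaches L-position 5 → W
n=16: only reaches 8(W), 15(W), all W → L
n=17: reaches L-position 16 → W
n=18: reaches L-position 9 → W
n=19: only reaches 18(W), which is W → L
n=20: reaches L-position 19 → W
n=21: reaches L-position 7 → W
n=22: reaches L-position 11 → W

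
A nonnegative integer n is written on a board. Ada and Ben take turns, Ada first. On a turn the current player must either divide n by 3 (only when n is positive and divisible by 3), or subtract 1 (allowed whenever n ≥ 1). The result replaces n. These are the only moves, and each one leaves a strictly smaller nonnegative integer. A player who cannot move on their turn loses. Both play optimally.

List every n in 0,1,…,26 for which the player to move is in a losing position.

Build the W/L table. Terminal = L. A non-terminal position is W if it has a move to some L; otherwise it is L.
n=0: no move → L
n=1: can move to 0, which is L ⇒ W
n=2: the only move is to 1(W), a W ⇒ L
n=3: can move to 2, which is L ⇒ W
n=4: the only move is to 3(W), a W ⇒ L
n=5: can move to 4, which is L ⇒ W
n=6: can move to 2, which is L ⇒ W
n=7: the only move is to 6(W), a W ⇒ L
n=8: can move to 7, which is L ⇒ W
n=9: moves to 3(W), 8(W); every one is W ⇒ L
n=10: can move to 9, which is L ⇒ W
n=11: the only move is to 10(W), a W ⇒ L
n=12: can move to 4, which is L ⇒ W
n=13: the only move is to 12(W), a W ⇒ L
n=14: can move to 13, which is L ⇒ W
n=15: moves to 5(W), 14(W); every one is W ⇒ L
n=16: can move to 15, which is L ⇒ W
n=17: the only move is to 16(W), a W ⇒ L
n=18: can move to 17, which is L ⇒ W
n=19: the only move is to 18(W), a W ⇒ L
n=20: can move to 19, which is L ⇒ W
n=21: can move to 7, which is L ⇒ W
n=22: the only move is to 21(W), a W ⇒ L
n=23: can move to 22, which is L ⇒ W
n=24: moves to 8(W), 23(W); every one is W ⇒ L
n=25: can move to 24, which is L ⇒ W
n=26: the only move is to 25(W), a W ⇒ L
Reading off the rows marked L gives the requested list; there are 13 such values of n.

0, 2, 4, 7, 9, 11, 13, 15, 17, 19, 22, 24, 26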